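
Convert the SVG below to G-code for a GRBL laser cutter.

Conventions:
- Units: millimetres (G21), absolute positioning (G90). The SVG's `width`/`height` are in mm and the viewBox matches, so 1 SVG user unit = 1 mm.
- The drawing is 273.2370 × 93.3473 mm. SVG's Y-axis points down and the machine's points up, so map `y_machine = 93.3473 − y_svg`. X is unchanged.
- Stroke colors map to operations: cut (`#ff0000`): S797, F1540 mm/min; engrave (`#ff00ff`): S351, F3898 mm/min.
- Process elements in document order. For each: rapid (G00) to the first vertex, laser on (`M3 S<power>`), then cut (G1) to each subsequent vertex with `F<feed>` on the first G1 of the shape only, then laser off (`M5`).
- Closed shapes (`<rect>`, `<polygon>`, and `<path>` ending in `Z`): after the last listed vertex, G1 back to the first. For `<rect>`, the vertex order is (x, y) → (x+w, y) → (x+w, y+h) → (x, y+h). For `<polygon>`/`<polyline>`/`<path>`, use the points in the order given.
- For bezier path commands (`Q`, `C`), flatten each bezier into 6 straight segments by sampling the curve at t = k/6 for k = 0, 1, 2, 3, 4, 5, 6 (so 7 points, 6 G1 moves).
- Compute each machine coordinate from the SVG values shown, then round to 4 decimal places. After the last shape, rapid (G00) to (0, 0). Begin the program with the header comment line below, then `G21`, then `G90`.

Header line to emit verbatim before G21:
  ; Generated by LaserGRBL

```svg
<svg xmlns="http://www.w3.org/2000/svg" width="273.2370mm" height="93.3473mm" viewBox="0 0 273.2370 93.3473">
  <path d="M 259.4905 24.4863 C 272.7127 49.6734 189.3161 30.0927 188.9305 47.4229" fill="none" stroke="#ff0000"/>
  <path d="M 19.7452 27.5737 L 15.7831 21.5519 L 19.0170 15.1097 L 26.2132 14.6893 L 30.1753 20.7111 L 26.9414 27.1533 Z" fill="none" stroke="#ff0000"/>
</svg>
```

; Generated by LaserGRBL
G21
G90
G00 X259.4905 Y68.8610
M3 S797
G1 X258.8817 Y59.6200 F1540
G1 X247.1594 Y55.5714
G1 X229.3134 Y54.4464
G1 X210.3335 Y53.9761
G1 X195.2093 Y51.8917
G1 X188.9305 Y45.9244
M5
G00 X19.7452 Y65.7736
M3 S797
G1 X15.7831 Y71.7954 F1540
G1 X19.0170 Y78.2376
G1 X26.2132 Y78.6580
G1 X30.1753 Y72.6362
G1 X26.9414 Y66.1940
G1 X19.7452 Y65.7736
M5
G00 X0.0000 Y0.0000

Since the viewBox matches the mm dimensions, user units are millimetres directly. The only transform is the Y-flip y_m = 93.3473 − y_svg.

Shape 1 is a cubic bezier drawn with `<path>`. Its stroke #ff0000 means cut at S797, F1540. After flipping Y the toolpath is (259.4905,68.8610) → (258.8817,59.6200) → (247.1594,55.5714) → (229.3134,54.4464) → (210.3335,53.9761) → (195.2093,51.8917) → (188.9305,45.9244).

Shape 2 is a regular polygon drawn with `<path>`. Its stroke #ff0000 means cut at S797, F1540. After flipping Y the toolpath is (19.7452,65.7736) → (15.7831,71.7954) → (19.0170,78.2376) → (26.2132,78.6580) → (30.1753,72.6362) → (26.9414,66.1940) → (19.7452,65.7736), returning to the start.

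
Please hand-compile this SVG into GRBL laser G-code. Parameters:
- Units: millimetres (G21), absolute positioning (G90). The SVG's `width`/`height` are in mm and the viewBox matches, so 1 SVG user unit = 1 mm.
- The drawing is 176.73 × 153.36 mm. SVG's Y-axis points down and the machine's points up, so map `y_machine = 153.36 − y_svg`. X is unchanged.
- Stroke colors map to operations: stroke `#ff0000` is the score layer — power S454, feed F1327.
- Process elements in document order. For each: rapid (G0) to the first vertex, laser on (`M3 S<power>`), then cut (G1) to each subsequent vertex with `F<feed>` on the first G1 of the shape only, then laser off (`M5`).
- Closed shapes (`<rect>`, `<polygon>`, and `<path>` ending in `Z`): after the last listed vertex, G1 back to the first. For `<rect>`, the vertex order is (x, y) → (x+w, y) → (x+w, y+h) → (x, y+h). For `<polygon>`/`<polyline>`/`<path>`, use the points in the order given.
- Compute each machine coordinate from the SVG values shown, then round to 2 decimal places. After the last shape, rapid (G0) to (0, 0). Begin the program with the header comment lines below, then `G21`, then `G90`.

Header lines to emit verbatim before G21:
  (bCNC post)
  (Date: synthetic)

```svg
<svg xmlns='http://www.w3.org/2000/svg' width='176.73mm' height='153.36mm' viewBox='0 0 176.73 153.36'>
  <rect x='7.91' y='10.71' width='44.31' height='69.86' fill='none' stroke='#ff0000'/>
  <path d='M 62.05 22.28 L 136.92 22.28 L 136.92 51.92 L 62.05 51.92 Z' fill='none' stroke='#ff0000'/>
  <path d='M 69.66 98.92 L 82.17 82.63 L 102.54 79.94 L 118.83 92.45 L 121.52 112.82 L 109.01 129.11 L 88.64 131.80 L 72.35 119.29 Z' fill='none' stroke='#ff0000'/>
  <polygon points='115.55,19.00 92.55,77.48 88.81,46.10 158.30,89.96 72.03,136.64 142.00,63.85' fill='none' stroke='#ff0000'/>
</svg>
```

(bCNC post)
(Date: synthetic)
G21
G90
G0 X7.91 Y142.65
M3 S454
G1 X52.22 Y142.65 F1327
G1 X52.22 Y72.79
G1 X7.91 Y72.79
G1 X7.91 Y142.65
M5
G0 X62.05 Y131.08
M3 S454
G1 X136.92 Y131.08 F1327
G1 X136.92 Y101.44
G1 X62.05 Y101.44
G1 X62.05 Y131.08
M5
G0 X69.66 Y54.44
M3 S454
G1 X82.17 Y70.73 F1327
G1 X102.54 Y73.42
G1 X118.83 Y60.91
G1 X121.52 Y40.54
G1 X109.01 Y24.25
G1 X88.64 Y21.56
G1 X72.35 Y34.07
G1 X69.66 Y54.44
M5
G0 X115.55 Y134.36
M3 S454
G1 X92.55 Y75.88 F1327
G1 X88.81 Y107.26
G1 X158.30 Y63.40
G1 X72.03 Y16.72
G1 X142.00 Y89.51
G1 X115.55 Y134.36
M5
G0 X0.00 Y0.00

Since the viewBox matches the mm dimensions, user units are millimetres directly. The only transform is the Y-flip y_m = 153.36 − y_svg.

Shape 1 is a rectangle drawn with `<rect>`. Its stroke #ff0000 means score at S454, F1327. After flipping Y the toolpath is (7.91,142.65) → (52.22,142.65) → (52.22,72.79) → (7.91,72.79) → (7.91,142.65), returning to the start.

Shape 2 is a rectangle drawn with `<path>`. Its stroke #ff0000 means score at S454, F1327. After flipping Y the toolpath is (62.05,131.08) → (136.92,131.08) → (136.92,101.44) → (62.05,101.44) → (62.05,131.08), returning to the start.

Shape 3 is a regular polygon drawn with `<path>`. Its stroke #ff0000 means score at S454, F1327. After flipping Y the toolpath is (69.66,54.44) → (82.17,70.73) → (102.54,73.42) → (118.83,60.91) → (121.52,40.54) → (109.01,24.25) → (88.64,21.56) → (72.35,34.07) → (69.66,54.44), returning to the start.

Shape 4 is a closed polygon drawn with `<polygon>`. Its stroke #ff0000 means score at S454, F1327. After flipping Y the toolpath is (115.55,134.36) → (92.55,75.88) → (88.81,107.26) → (158.30,63.40) → (72.03,16.72) → (142.00,89.51) → (115.55,134.36), returning to the start.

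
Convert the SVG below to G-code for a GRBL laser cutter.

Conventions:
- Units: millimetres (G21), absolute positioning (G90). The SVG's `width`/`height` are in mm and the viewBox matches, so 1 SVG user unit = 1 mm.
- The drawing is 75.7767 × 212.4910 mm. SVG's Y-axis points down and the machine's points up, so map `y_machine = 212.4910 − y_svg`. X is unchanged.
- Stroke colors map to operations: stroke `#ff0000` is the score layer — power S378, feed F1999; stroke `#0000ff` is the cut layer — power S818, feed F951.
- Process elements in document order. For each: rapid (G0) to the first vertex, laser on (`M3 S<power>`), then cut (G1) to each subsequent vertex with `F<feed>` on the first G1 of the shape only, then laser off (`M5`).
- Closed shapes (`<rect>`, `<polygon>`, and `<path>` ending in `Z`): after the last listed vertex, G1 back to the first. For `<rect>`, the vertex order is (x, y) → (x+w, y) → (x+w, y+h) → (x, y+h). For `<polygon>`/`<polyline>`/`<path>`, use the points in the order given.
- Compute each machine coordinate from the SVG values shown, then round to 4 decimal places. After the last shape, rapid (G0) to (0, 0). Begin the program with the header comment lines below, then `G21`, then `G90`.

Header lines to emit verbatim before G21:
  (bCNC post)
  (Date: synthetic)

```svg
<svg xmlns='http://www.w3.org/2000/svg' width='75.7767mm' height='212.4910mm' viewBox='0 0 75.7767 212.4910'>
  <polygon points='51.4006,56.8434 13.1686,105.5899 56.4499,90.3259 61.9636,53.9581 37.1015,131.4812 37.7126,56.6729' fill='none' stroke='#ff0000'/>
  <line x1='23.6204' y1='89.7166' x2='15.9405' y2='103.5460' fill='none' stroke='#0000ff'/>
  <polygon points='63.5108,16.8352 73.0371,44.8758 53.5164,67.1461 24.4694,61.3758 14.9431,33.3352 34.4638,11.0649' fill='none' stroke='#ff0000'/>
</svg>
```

(bCNC post)
(Date: synthetic)
G21
G90
G0 X51.4006 Y155.6476
M3 S378
G1 X13.1686 Y106.9011 F1999
G1 X56.4499 Y122.1651
G1 X61.9636 Y158.5329
G1 X37.1015 Y81.0098
G1 X37.7126 Y155.8181
G1 X51.4006 Y155.6476
M5
G0 X23.6204 Y122.7744
M3 S818
G1 X15.9405 Y108.9450 F951
M5
G0 X63.5108 Y195.6558
M3 S378
G1 X73.0371 Y167.6152 F1999
G1 X53.5164 Y145.3449
G1 X24.4694 Y151.1152
G1 X14.9431 Y179.1558
G1 X34.4638 Y201.4261
G1 X63.5108 Y195.6558
M5
G0 X0.0000 Y0.0000

viewBox `0 0 75.7767 212.4910` with mm width/height → 1 unit = 1 mm. Flip: y_m = 212.4910 − y_svg.

**Shape 1** — `<polygon>` closed polygon, stroke `#ff0000` → score (S378, F1999). Machine vertices: (51.4006,155.6476) → (13.1686,106.9011) → (56.4499,122.1651) → (61.9636,158.5329) → (37.1015,81.0098) → (37.7126,155.8181) → (51.4006,155.6476). Closed: final G1 returns to the first vertex.

**Shape 2** — `<line>` line segment, stroke `#0000ff` → cut (S818, F951). Machine vertices: (23.6204,122.7744) → (15.9405,108.9450). Open path.

**Shape 3** — `<polygon>` regular polygon, stroke `#ff0000` → score (S378, F1999). Machine vertices: (63.5108,195.6558) → (73.0371,167.6152) → (53.5164,145.3449) → (24.4694,151.1152) → (14.9431,179.1558) → (34.4638,201.4261) → (63.5108,195.6558). Closed: final G1 returns to the first vertex.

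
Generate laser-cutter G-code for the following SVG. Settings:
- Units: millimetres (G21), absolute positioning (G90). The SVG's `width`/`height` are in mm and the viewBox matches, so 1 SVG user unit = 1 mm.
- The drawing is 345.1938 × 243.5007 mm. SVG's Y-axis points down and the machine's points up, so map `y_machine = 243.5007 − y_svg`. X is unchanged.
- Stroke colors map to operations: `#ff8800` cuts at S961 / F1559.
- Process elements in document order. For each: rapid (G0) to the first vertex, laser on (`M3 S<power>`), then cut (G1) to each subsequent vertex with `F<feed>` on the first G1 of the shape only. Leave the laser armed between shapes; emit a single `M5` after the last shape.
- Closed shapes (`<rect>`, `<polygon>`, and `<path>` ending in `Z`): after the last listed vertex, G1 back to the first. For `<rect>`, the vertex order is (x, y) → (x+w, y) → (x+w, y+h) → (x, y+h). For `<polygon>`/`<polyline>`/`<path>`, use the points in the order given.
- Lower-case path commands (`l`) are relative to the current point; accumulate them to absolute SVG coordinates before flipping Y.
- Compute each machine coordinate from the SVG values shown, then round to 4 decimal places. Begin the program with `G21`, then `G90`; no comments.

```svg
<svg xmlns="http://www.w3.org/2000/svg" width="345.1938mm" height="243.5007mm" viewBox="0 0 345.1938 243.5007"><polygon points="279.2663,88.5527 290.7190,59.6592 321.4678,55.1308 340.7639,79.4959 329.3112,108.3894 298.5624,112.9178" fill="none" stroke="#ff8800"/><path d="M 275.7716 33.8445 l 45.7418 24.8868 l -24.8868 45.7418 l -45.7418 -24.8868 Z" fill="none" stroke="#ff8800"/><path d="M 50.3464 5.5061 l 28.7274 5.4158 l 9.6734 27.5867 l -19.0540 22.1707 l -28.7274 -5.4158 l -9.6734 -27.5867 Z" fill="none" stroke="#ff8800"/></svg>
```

G21
G90
G0 X279.2663 Y154.9480
M3 S961
G1 X290.7190 Y183.8415 F1559
G1 X321.4678 Y188.3699
G1 X340.7639 Y164.0048
G1 X329.3112 Y135.1113
G1 X298.5624 Y130.5829
G1 X279.2663 Y154.9480
G0 X275.7716 Y209.6562
M3 S961
G1 X321.5134 Y184.7694 F1559
G1 X296.6266 Y139.0276
G1 X250.8848 Y163.9144
G1 X275.7716 Y209.6562
G0 X50.3464 Y237.9946
M3 S961
G1 X79.0738 Y232.5788 F1559
G1 X88.7472 Y204.9921
G1 X69.6932 Y182.8214
G1 X40.9658 Y188.2372
G1 X31.2924 Y215.8239
G1 X50.3464 Y237.9946
M5

1 u = 1 mm; y_m = 243.5007 − y.

[1] `<polygon>` regular polygon, #ff8800→cut S961 F1559: (279.2663,154.9480) → (290.7190,183.8415) → (321.4678,188.3699) → (340.7639,164.0048) → (329.3112,135.1113) → (298.5624,130.5829) → (279.2663,154.9480) (closed)

[2] `<path>` regular polygon, #ff8800→cut S961 F1559: (275.7716,209.6562) → (321.5134,184.7694) → (296.6266,139.0276) → (250.8848,163.9144) → (275.7716,209.6562) (closed)

[3] `<path>` regular polygon, #ff8800→cut S961 F1559: (50.3464,237.9946) → (79.0738,232.5788) → (88.7472,204.9921) → (69.6932,182.8214) → (40.9658,188.2372) → (31.2924,215.8239) → (50.3464,237.9946) (closed)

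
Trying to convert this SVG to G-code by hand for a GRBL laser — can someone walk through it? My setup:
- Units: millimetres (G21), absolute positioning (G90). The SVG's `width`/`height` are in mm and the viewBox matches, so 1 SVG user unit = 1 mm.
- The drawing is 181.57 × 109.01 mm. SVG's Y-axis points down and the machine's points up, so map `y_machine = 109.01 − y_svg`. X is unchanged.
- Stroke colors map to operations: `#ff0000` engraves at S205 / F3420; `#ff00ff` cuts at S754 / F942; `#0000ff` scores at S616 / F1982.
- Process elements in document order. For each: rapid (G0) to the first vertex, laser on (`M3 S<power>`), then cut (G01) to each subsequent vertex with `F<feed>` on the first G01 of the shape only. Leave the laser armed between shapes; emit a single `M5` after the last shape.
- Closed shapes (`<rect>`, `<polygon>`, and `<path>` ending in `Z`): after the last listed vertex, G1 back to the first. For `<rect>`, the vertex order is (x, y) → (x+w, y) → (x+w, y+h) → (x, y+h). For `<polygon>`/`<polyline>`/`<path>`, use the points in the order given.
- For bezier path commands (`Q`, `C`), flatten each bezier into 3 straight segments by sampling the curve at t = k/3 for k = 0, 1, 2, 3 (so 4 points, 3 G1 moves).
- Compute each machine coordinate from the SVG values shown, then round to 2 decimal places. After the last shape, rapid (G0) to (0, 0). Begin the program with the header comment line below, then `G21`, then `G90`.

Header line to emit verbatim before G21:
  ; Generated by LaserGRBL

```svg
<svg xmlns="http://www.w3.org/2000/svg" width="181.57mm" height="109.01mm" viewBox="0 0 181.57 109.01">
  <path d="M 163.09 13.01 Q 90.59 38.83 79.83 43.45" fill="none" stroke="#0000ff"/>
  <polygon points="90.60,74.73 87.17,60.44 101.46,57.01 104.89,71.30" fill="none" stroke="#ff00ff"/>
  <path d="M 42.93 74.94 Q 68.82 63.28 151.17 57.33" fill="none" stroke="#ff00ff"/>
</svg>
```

Since the viewBox matches the mm dimensions, user units are millimetres directly. The only transform is the Y-flip y_m = 109.01 − y_svg.

Shape 1 is a quadratic bezier drawn with `<path>`. Its stroke #0000ff means score at S616, F1982. After flipping Y the toolpath is (163.09,96.00) → (121.62,81.14) → (93.86,71.00) → (79.83,65.56).

Shape 2 is a regular polygon drawn with `<polygon>`. Its stroke #ff00ff means cut at S754, F942. After flipping Y the toolpath is (90.60,34.28) → (87.17,48.57) → (101.46,52.00) → (104.89,37.71) → (90.60,34.28), returning to the start.

Shape 3 is a quadratic bezier drawn with `<path>`. Its stroke #ff00ff means cut at S754, F942. After flipping Y the toolpath is (42.93,34.07) → (66.46,41.21) → (102.54,47.08) → (151.17,51.68).

; Generated by LaserGRBL
G21
G90
G0 X163.09 Y96.00
M3 S616
G01 X121.62 Y81.14 F1982
G01 X93.86 Y71.00
G01 X79.83 Y65.56
G0 X90.60 Y34.28
M3 S754
G01 X87.17 Y48.57 F942
G01 X101.46 Y52.00
G01 X104.89 Y37.71
G01 X90.60 Y34.28
G0 X42.93 Y34.07
M3 S754
G01 X66.46 Y41.21 F942
G01 X102.54 Y47.08
G01 X151.17 Y51.68
M5
G0 X0.00 Y0.00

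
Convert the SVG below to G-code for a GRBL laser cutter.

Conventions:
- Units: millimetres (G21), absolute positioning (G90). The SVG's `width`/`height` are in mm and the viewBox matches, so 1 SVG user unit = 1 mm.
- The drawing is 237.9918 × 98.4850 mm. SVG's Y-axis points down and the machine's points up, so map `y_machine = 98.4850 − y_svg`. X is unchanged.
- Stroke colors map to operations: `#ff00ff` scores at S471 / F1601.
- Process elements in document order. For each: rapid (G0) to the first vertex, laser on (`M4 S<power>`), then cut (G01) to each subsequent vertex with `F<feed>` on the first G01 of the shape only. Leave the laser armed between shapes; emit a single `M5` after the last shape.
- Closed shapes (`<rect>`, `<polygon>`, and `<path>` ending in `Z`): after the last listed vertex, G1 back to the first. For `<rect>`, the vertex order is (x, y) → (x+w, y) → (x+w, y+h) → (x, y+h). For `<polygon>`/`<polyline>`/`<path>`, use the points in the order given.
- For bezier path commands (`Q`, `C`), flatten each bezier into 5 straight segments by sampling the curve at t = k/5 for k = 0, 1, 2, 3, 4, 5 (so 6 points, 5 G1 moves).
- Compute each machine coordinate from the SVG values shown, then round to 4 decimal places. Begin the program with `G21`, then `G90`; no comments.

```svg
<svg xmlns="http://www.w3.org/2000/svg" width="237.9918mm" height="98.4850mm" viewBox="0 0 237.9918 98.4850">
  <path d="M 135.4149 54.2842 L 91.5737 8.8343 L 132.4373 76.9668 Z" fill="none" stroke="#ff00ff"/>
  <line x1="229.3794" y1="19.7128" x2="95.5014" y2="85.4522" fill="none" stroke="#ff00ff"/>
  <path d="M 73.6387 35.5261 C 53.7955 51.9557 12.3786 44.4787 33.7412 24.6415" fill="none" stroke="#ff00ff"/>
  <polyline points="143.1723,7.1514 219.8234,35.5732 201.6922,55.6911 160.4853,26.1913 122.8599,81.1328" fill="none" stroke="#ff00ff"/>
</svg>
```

viewBox `0 0 237.9918 98.4850` with mm width/height → 1 unit = 1 mm. Flip: y_m = 98.4850 − y_svg.

**Shape 1** — `<path>` closed polygon, stroke `#ff00ff` → score (S471, F1601). Machine vertices: (135.4149,44.2008) → (91.5737,89.6507) → (132.4373,21.5182) → (135.4149,44.2008). Closed: final G1 returns to the first vertex.

**Shape 2** — `<line>` line segment, stroke `#ff00ff` → score (S471, F1601). Machine vertices: (229.3794,78.7722) → (95.5014,13.0328). Open path.

**Shape 3** — `<path>` cubic bezier, stroke `#ff00ff` → score (S471, F1601). Control points (SVG): P0=(73.6387,35.5261), P1=(53.7955,51.9557), P2=(12.3786,44.4787), P3=(33.7412,24.6415); sampled at t=k/5. Machine vertices: (73.6387,62.9589) → (59.8188,55.8776) → (44.8701,53.9796) → (32.8416,56.7107) → (27.7824,63.5168) → (33.7412,73.8435). Open path.

**Shape 4** — `<polyline>` open polyline, stroke `#ff00ff` → score (S471, F1601). Machine vertices: (143.1723,91.3336) → (219.8234,62.9118) → (201.6922,42.7939) → (160.4853,72.2937) → (122.8599,17.3522). Open path.

G21
G90
G0 X135.4149 Y44.2008
M4 S471
G01 X91.5737 Y89.6507 F1601
G01 X132.4373 Y21.5182
G01 X135.4149 Y44.2008
G0 X229.3794 Y78.7722
M4 S471
G01 X95.5014 Y13.0328 F1601
G0 X73.6387 Y62.9589
M4 S471
G01 X59.8188 Y55.8776 F1601
G01 X44.8701 Y53.9796
G01 X32.8416 Y56.7107
G01 X27.7824 Y63.5168
G01 X33.7412 Y73.8435
G0 X143.1723 Y91.3336
M4 S471
G01 X219.8234 Y62.9118 F1601
G01 X201.6922 Y42.7939
G01 X160.4853 Y72.2937
G01 X122.8599 Y17.3522
M5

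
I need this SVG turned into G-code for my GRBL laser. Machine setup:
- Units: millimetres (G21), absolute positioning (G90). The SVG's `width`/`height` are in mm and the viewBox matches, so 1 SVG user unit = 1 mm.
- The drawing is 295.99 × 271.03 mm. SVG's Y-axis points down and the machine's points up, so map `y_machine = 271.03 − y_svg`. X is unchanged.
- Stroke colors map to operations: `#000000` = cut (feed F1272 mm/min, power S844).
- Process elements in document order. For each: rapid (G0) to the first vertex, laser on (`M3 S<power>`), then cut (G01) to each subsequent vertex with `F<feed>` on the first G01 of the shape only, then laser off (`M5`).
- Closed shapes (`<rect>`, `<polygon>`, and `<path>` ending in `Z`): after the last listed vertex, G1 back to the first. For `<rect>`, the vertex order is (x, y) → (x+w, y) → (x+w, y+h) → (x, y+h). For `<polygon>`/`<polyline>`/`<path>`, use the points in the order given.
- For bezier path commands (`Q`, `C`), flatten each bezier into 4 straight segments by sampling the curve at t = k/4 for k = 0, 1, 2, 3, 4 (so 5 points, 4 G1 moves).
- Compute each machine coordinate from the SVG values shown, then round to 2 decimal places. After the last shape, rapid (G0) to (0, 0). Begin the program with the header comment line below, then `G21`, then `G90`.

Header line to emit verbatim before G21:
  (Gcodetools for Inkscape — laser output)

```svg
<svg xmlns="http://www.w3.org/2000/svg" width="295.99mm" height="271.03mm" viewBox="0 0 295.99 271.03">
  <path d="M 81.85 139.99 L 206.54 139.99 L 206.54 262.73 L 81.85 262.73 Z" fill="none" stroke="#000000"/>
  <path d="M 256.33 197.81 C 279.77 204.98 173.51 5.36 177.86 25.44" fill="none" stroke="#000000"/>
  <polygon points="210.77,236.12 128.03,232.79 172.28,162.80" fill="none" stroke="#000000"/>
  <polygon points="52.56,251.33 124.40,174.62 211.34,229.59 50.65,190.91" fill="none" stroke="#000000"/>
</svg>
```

Since the viewBox matches the mm dimensions, user units are millimetres directly. The only transform is the Y-flip y_m = 271.03 − y_svg.

Shape 1 is a rectangle drawn with `<path>`. Its stroke #000000 means cut at S844, F1272. After flipping Y the toolpath is (81.85,131.04) → (206.54,131.04) → (206.54,8.30) → (81.85,8.30) → (81.85,131.04), returning to the start.

Shape 2 is a cubic bezier drawn with `<path>`. Its stroke #000000 means cut at S844, F1272. After flipping Y the toolpath is (256.33,73.22) → (253.35,99.95) → (224.25,164.25) → (191.58,226.12) → (177.86,245.59).

Shape 3 is a regular polygon drawn with `<polygon>`. Its stroke #000000 means cut at S844, F1272. After flipping Y the toolpath is (210.77,34.91) → (128.03,38.24) → (172.28,108.23) → (210.77,34.91), returning to the start.

Shape 4 is a closed polygon drawn with `<polygon>`. Its stroke #000000 means cut at S844, F1272. After flipping Y the toolpath is (52.56,19.70) → (124.40,96.41) → (211.34,41.44) → (50.65,80.12) → (52.56,19.70), returning to the start.

(Gcodetools for Inkscape — laser output)
G21
G90
G0 X81.85 Y131.04
M3 S844
G01 X206.54 Y131.04 F1272
G01 X206.54 Y8.30
G01 X81.85 Y8.30
G01 X81.85 Y131.04
M5
G0 X256.33 Y73.22
M3 S844
G01 X253.35 Y99.95 F1272
G01 X224.25 Y164.25
G01 X191.58 Y226.12
G01 X177.86 Y245.59
M5
G0 X210.77 Y34.91
M3 S844
G01 X128.03 Y38.24 F1272
G01 X172.28 Y108.23
G01 X210.77 Y34.91
M5
G0 X52.56 Y19.70
M3 S844
G01 X124.40 Y96.41 F1272
G01 X211.34 Y41.44
G01 X50.65 Y80.12
G01 X52.56 Y19.70
M5
G0 X0.00 Y0.00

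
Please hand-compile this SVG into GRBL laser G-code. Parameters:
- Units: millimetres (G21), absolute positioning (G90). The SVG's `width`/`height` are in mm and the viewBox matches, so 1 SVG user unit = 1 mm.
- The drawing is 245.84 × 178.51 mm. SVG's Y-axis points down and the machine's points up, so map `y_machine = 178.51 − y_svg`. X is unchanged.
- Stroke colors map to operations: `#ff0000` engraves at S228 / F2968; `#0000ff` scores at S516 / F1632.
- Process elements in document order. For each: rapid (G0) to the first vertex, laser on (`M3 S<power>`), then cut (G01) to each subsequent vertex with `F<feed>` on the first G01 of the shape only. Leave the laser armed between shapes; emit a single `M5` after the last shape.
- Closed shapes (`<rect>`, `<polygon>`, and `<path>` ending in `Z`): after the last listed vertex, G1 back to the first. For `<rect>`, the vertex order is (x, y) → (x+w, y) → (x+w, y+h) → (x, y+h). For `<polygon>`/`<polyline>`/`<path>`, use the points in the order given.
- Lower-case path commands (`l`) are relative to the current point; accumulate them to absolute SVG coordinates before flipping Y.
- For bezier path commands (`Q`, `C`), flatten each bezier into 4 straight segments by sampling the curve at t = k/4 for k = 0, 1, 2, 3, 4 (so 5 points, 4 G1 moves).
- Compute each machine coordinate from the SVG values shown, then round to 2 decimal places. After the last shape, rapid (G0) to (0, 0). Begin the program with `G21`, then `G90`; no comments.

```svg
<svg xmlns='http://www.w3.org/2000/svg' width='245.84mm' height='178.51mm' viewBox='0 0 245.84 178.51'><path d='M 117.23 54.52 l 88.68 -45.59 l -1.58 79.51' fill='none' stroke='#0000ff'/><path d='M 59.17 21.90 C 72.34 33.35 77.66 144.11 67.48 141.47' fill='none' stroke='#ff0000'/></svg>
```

G21
G90
G0 X117.23 Y123.99
M3 S516
G01 X205.91 Y169.58 F1632
G01 X204.33 Y90.07
G0 X59.17 Y156.61
M3 S228
G01 X67.46 Y132.73 F2968
G01 X72.08 Y91.54
G01 X72.33 Y53.00
G01 X67.48 Y37.04
M5
G0 X0.00 Y0.00

Since the viewBox matches the mm dimensions, user units are millimetres directly. The only transform is the Y-flip y_m = 178.51 − y_svg.

Shape 1 is a open polyline drawn with `<path>`. Its stroke #0000ff means score at S516, F1632. After flipping Y the toolpath is (117.23,123.99) → (205.91,169.58) → (204.33,90.07).

Shape 2 is a cubic bezier drawn with `<path>`. Its stroke #ff0000 means engrave at S228, F2968. After flipping Y the toolpath is (59.17,156.61) → (67.46,132.73) → (72.08,91.54) → (72.33,53.00) → (67.48,37.04).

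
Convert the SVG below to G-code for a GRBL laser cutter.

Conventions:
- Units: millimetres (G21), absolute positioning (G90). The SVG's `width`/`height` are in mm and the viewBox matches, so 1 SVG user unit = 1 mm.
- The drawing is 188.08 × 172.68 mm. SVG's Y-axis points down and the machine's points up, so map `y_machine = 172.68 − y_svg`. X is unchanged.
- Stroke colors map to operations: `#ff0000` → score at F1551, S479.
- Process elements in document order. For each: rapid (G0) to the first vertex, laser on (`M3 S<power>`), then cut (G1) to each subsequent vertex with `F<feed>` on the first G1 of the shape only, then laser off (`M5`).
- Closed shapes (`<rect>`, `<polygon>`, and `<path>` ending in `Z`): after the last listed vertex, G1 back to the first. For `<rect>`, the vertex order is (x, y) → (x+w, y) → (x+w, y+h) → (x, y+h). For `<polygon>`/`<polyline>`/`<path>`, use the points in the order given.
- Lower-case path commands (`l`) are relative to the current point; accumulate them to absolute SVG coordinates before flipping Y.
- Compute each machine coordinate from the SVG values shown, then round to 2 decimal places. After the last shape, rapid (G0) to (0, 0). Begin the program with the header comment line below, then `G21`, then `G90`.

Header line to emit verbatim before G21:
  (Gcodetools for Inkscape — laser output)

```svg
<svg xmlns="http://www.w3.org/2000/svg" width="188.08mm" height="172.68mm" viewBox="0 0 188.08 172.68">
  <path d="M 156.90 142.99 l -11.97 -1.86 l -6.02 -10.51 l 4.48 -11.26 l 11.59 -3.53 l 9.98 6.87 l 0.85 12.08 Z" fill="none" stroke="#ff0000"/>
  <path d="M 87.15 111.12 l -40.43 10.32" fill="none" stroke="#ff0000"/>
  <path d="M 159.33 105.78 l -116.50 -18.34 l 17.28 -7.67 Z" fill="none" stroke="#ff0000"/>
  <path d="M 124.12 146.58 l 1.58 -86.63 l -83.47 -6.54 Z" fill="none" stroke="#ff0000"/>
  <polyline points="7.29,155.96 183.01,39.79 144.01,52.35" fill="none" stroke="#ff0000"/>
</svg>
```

viewBox `0 0 188.08 172.68` with mm width/height → 1 unit = 1 mm. Flip: y_m = 172.68 − y_svg.

**Shape 1** — `<path>` regular polygon, stroke `#ff0000` → score (S479, F1551). Machine vertices: (156.90,29.69) → (144.93,31.55) → (138.91,42.06) → (143.39,53.32) → (154.98,56.85) → (164.96,49.98) → (165.81,37.90) → (156.90,29.69). Closed: final G1 returns to the first vertex.

**Shape 2** — `<path>` line segment, stroke `#ff0000` → score (S479, F1551). Machine vertices: (87.15,61.56) → (46.72,51.24). Open path.

**Shape 3** — `<path>` closed polygon, stroke `#ff0000` → score (S479, F1551). Machine vertices: (159.33,66.90) → (42.83,85.24) → (60.11,92.91) → (159.33,66.90). Closed: final G1 returns to the first vertex.

**Shape 4** — `<path>` closed polygon, stroke `#ff0000` → score (S479, F1551). Machine vertices: (124.12,26.10) → (125.70,112.73) → (42.23,119.27) → (124.12,26.10). Closed: final G1 returns to the first vertex.

**Shape 5** — `<polyline>` open polyline, stroke `#ff0000` → score (S479, F1551). Machine vertices: (7.29,16.72) → (183.01,132.89) → (144.01,120.33). Open path.

(Gcodetools for Inkscape — laser output)
G21
G90
G0 X156.90 Y29.69
M3 S479
G1 X144.93 Y31.55 F1551
G1 X138.91 Y42.06
G1 X143.39 Y53.32
G1 X154.98 Y56.85
G1 X164.96 Y49.98
G1 X165.81 Y37.90
G1 X156.90 Y29.69
M5
G0 X87.15 Y61.56
M3 S479
G1 X46.72 Y51.24 F1551
M5
G0 X159.33 Y66.90
M3 S479
G1 X42.83 Y85.24 F1551
G1 X60.11 Y92.91
G1 X159.33 Y66.90
M5
G0 X124.12 Y26.10
M3 S479
G1 X125.70 Y112.73 F1551
G1 X42.23 Y119.27
G1 X124.12 Y26.10
M5
G0 X7.29 Y16.72
M3 S479
G1 X183.01 Y132.89 F1551
G1 X144.01 Y120.33
M5
G0 X0.00 Y0.00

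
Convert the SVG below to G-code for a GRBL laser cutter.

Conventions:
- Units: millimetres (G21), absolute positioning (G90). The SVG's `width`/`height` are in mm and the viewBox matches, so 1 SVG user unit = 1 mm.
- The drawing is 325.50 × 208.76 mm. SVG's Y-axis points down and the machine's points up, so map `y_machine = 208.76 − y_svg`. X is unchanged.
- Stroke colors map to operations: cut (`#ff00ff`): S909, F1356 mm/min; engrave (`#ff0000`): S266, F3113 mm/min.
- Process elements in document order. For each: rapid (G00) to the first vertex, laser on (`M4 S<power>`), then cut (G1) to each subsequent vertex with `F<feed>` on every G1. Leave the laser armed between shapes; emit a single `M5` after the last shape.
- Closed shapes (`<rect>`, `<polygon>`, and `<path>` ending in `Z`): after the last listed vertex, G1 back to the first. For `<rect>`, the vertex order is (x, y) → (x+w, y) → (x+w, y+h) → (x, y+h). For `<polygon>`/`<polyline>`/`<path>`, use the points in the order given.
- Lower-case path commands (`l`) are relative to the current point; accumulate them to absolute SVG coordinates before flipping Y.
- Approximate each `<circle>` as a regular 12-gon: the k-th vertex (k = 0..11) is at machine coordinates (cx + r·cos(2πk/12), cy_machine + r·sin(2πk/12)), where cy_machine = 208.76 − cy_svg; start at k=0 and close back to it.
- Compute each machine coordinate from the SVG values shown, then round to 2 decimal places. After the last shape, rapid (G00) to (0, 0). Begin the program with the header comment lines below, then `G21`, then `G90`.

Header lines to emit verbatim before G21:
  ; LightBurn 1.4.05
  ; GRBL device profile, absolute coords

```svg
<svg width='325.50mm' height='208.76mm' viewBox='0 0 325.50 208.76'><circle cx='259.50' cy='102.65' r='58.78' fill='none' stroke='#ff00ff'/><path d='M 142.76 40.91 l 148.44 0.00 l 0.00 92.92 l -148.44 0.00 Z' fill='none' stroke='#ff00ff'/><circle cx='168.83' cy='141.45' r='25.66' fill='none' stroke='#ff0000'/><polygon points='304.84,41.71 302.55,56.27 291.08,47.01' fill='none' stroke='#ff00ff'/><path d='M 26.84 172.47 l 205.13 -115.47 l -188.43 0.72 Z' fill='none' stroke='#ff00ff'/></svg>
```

viewBox `0 0 325.50 208.76` with mm width/height → 1 unit = 1 mm. Flip: y_m = 208.76 − y_svg.

**Shape 1** — `<circle>` circle, stroke `#ff00ff` → cut (S909, F1356). Machine vertices: (318.28,106.11) → (310.40,135.50) → (288.89,157.01) → (259.50,164.89) → (230.11,157.01) → (208.60,135.50) → (200.72,106.11) → (208.60,76.72) → (230.11,55.21) → (259.50,47.33) → (288.89,55.21) → (310.40,76.72) → (318.28,106.11). Closed: final G1 returns to the first vertex.

**Shape 2** — `<path>` rectangle, stroke `#ff00ff` → cut (S909, F1356). Machine vertices: (142.76,167.85) → (291.20,167.85) → (291.20,74.93) → (142.76,74.93) → (142.76,167.85). Closed: final G1 returns to the first vertex.

**Shape 3** — `<circle>` circle, stroke `#ff0000` → engrave (S266, F3113). Machine vertices: (194.49,67.31) → (191.05,80.14) → (181.66,89.53) → (168.83,92.97) → (156.00,89.53) → (146.61,80.14) → (143.17,67.31) → (146.61,54.48) → (156.00,45.09) → (168.83,41.65) → (181.66,45.09) → (191.05,54.48) → (194.49,67.31). Closed: final G1 returns to the first vertex.

**Shape 4** — `<polygon>` regular polygon, stroke `#ff00ff` → cut (S909, F1356). Machine vertices: (304.84,167.05) → (302.55,152.49) → (291.08,161.75) → (304.84,167.05). Closed: final G1 returns to the first vertex.

**Shape 5** — `<path>` closed polygon, stroke `#ff00ff` → cut (S909, F1356). Machine vertices: (26.84,36.29) → (231.97,151.76) → (43.54,151.04) → (26.84,36.29). Closed: final G1 returns to the first vertex.

; LightBurn 1.4.05
; GRBL device profile, absolute coords
G21
G90
G00 X318.28 Y106.11
M4 S909
G1 X310.40 Y135.50 F1356
G1 X288.89 Y157.01 F1356
G1 X259.50 Y164.89 F1356
G1 X230.11 Y157.01 F1356
G1 X208.60 Y135.50 F1356
G1 X200.72 Y106.11 F1356
G1 X208.60 Y76.72 F1356
G1 X230.11 Y55.21 F1356
G1 X259.50 Y47.33 F1356
G1 X288.89 Y55.21 F1356
G1 X310.40 Y76.72 F1356
G1 X318.28 Y106.11 F1356
G00 X142.76 Y167.85
M4 S909
G1 X291.20 Y167.85 F1356
G1 X291.20 Y74.93 F1356
G1 X142.76 Y74.93 F1356
G1 X142.76 Y167.85 F1356
G00 X194.49 Y67.31
M4 S266
G1 X191.05 Y80.14 F3113
G1 X181.66 Y89.53 F3113
G1 X168.83 Y92.97 F3113
G1 X156.00 Y89.53 F3113
G1 X146.61 Y80.14 F3113
G1 X143.17 Y67.31 F3113
G1 X146.61 Y54.48 F3113
G1 X156.00 Y45.09 F3113
G1 X168.83 Y41.65 F3113
G1 X181.66 Y45.09 F3113
G1 X191.05 Y54.48 F3113
G1 X194.49 Y67.31 F3113
G00 X304.84 Y167.05
M4 S909
G1 X302.55 Y152.49 F1356
G1 X291.08 Y161.75 F1356
G1 X304.84 Y167.05 F1356
G00 X26.84 Y36.29
M4 S909
G1 X231.97 Y151.76 F1356
G1 X43.54 Y151.04 F1356
G1 X26.84 Y36.29 F1356
M5
G00 X0.00 Y0.00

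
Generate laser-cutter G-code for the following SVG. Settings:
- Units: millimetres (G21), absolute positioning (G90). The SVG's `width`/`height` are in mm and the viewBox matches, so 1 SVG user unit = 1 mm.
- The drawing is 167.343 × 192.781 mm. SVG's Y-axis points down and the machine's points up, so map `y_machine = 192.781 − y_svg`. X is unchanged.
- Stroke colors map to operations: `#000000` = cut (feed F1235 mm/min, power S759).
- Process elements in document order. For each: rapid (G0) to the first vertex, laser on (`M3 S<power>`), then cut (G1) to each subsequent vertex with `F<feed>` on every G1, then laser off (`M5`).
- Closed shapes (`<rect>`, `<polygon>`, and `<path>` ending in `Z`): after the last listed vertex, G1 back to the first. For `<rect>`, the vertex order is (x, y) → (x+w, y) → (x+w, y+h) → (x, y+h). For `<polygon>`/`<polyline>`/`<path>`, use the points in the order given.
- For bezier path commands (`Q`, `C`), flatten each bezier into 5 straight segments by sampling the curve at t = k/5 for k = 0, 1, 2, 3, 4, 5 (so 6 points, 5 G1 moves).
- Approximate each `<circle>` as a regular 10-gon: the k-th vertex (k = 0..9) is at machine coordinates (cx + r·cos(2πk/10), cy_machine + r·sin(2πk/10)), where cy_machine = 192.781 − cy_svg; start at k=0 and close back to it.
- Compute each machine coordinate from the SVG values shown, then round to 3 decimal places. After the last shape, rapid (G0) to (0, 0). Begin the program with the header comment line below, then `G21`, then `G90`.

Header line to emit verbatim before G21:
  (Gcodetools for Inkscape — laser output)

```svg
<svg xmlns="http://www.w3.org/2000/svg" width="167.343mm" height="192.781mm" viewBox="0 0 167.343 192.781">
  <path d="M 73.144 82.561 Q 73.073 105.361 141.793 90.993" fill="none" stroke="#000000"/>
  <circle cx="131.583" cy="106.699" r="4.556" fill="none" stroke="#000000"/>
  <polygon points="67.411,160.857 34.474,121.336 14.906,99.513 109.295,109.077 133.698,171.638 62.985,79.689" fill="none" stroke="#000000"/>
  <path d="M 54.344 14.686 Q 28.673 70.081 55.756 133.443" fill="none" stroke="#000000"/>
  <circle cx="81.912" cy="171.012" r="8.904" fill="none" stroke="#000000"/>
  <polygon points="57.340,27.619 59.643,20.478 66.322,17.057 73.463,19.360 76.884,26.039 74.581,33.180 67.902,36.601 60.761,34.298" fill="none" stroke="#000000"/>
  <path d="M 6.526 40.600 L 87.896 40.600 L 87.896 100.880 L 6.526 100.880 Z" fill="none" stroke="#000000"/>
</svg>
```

(Gcodetools for Inkscape — laser output)
G21
G90
G0 X73.144 Y110.220
M3 S759
G1 X75.867 Y102.587 F1235
G1 X84.094 Y97.927 F1235
G1 X97.824 Y96.240 F1235
G1 X117.057 Y97.528 F1235
G1 X141.793 Y101.788 F1235
M5
G0 X136.139 Y86.082
M3 S759
G1 X135.269 Y88.760 F1235
G1 X132.991 Y90.415 F1235
G1 X130.175 Y90.415 F1235
G1 X127.897 Y88.760 F1235
G1 X127.027 Y86.082 F1235
G1 X127.897 Y83.404 F1235
G1 X130.175 Y81.749 F1235
G1 X132.991 Y81.749 F1235
G1 X135.269 Y83.404 F1235
G1 X136.139 Y86.082 F1235
M5
G0 X67.411 Y31.924
M3 S759
G1 X34.474 Y71.445 F1235
G1 X14.906 Y93.268 F1235
G1 X109.295 Y83.704 F1235
G1 X133.698 Y21.143 F1235
G1 X62.985 Y113.092 F1235
G1 X67.411 Y31.924 F1235
M5
G0 X54.344 Y178.095
M3 S759
G1 X46.186 Y155.618 F1235
G1 X42.248 Y132.504 F1235
G1 X42.530 Y108.753 F1235
G1 X47.033 Y84.364 F1235
G1 X55.756 Y59.338 F1235
M5
G0 X90.816 Y21.769
M3 S759
G1 X89.115 Y27.003 F1235
G1 X84.663 Y30.237 F1235
G1 X79.161 Y30.237 F1235
G1 X74.709 Y27.003 F1235
G1 X73.008 Y21.769 F1235
G1 X74.709 Y16.535 F1235
G1 X79.161 Y13.301 F1235
G1 X84.663 Y13.301 F1235
G1 X89.115 Y16.535 F1235
G1 X90.816 Y21.769 F1235
M5
G0 X57.340 Y165.162
M3 S759
G1 X59.643 Y172.303 F1235
G1 X66.322 Y175.724 F1235
G1 X73.463 Y173.421 F1235
G1 X76.884 Y166.742 F1235
G1 X74.581 Y159.601 F1235
G1 X67.902 Y156.180 F1235
G1 X60.761 Y158.483 F1235
G1 X57.340 Y165.162 F1235
M5
G0 X6.526 Y152.181
M3 S759
G1 X87.896 Y152.181 F1235
G1 X87.896 Y91.901 F1235
G1 X6.526 Y91.901 F1235
G1 X6.526 Y152.181 F1235
M5
G0 X0.000 Y0.000

1 u = 1 mm; y_m = 192.781 − y.

[1] `<path>` quadratic bezier, #000000→cut S759 F1235: (73.144,110.220) → (75.867,102.587) → (84.094,97.927) → (97.824,96.240) → (117.057,97.528) → (141.793,101.788)

[2] `<circle>` circle, #000000→cut S759 F1235: (136.139,86.082) → (135.269,88.760) → (132.991,90.415) → (130.175,90.415) → (127.897,88.760) → (127.027,86.082) → (127.897,83.404) → (130.175,81.749) → (132.991,81.749) → (135.269,83.404) → (136.139,86.082) (closed)

[3] `<polygon>` closed polygon, #000000→cut S759 F1235: (67.411,31.924) → (34.474,71.445) → (14.906,93.268) → (109.295,83.704) → (133.698,21.143) → (62.985,113.092) → (67.411,31.924) (closed)

[4] `<path>` quadratic bezier, #000000→cut S759 F1235: (54.344,178.095) → (46.186,155.618) → (42.248,132.504) → (42.530,108.753) → (47.033,84.364) → (55.756,59.338)

[5] `<circle>` circle, #000000→cut S759 F1235: (90.816,21.769) → (89.115,27.003) → (84.663,30.237) → (79.161,30.237) → (74.709,27.003) → (73.008,21.769) → (74.709,16.535) → (79.161,13.301) → (84.663,13.301) → (89.115,16.535) → (90.816,21.769) (closed)

[6] `<polygon>` regular polygon, #000000→cut S759 F1235: (57.340,165.162) → (59.643,172.303) → (66.322,175.724) → (73.463,173.421) → (76.884,166.742) → (74.581,159.601) → (67.902,156.180) → (60.761,158.483) → (57.340,165.162) (closed)

[7] `<path>` rectangle, #000000→cut S759 F1235: (6.526,152.181) → (87.896,152.181) → (87.896,91.901) → (6.526,91.901) → (6.526,152.181) (closed)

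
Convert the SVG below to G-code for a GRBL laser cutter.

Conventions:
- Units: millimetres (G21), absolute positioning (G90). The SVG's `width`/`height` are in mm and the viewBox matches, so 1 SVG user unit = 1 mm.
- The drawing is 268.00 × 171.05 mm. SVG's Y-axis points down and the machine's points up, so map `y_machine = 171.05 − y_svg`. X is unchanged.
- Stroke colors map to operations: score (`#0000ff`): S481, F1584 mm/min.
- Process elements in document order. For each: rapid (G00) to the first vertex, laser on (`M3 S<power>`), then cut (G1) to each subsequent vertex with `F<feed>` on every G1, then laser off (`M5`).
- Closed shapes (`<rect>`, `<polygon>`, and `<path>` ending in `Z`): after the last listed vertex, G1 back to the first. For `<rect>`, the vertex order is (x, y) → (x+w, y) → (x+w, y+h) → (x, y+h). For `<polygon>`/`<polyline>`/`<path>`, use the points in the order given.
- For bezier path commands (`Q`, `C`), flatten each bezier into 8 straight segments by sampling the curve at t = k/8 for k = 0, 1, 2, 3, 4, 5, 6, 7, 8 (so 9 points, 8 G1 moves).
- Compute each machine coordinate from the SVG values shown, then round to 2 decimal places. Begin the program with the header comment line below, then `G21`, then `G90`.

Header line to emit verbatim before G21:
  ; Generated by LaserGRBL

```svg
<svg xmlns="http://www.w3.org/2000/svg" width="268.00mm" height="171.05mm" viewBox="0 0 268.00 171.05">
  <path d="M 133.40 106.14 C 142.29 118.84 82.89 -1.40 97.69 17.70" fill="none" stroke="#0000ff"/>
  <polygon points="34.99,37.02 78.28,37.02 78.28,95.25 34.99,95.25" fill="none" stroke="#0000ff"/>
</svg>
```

Since the viewBox matches the mm dimensions, user units are millimetres directly. The only transform is the Y-flip y_m = 171.05 − y_svg.

Shape 1 is a cubic bezier drawn with `<path>`. Its stroke #0000ff means score at S481, F1584. After flipping Y the toolpath is (133.40,64.91) → (133.81,65.85) → (129.49,76.06) → (122.11,92.35) → (113.33,111.53) → (104.83,130.41) → (98.28,145.80) → (95.34,154.51) → (97.69,153.35).

Shape 2 is a rectangle drawn with `<polygon>`. Its stroke #0000ff means score at S481, F1584. After flipping Y the toolpath is (34.99,134.03) → (78.28,134.03) → (78.28,75.80) → (34.99,75.80) → (34.99,134.03), returning to the start.

; Generated by LaserGRBL
G21
G90
G00 X133.40 Y64.91
M3 S481
G1 X133.81 Y65.85 F1584
G1 X129.49 Y76.06 F1584
G1 X122.11 Y92.35 F1584
G1 X113.33 Y111.53 F1584
G1 X104.83 Y130.41 F1584
G1 X98.28 Y145.80 F1584
G1 X95.34 Y154.51 F1584
G1 X97.69 Y153.35 F1584
M5
G00 X34.99 Y134.03
M3 S481
G1 X78.28 Y134.03 F1584
G1 X78.28 Y75.80 F1584
G1 X34.99 Y75.80 F1584
G1 X34.99 Y134.03 F1584
M5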